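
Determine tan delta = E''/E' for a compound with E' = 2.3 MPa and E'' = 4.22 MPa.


tan delta = E'' / E'
= 4.22 / 2.3
= 1.8348

tan delta = 1.8348


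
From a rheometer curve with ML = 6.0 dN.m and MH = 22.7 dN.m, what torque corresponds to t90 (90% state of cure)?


M90 = ML + 0.9 * (MH - ML)
M90 = 6.0 + 0.9 * (22.7 - 6.0)
M90 = 6.0 + 0.9 * 16.7
M90 = 21.03 dN.m

21.03 dN.m


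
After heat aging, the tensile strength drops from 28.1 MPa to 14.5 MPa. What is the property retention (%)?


Retention = aged / original * 100
= 14.5 / 28.1 * 100
= 51.6%

51.6%


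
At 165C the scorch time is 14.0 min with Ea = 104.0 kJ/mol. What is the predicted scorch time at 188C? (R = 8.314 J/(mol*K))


Convert temperatures: T1 = 165 + 273.15 = 438.15 K, T2 = 188 + 273.15 = 461.15 K
ts2_new = 14.0 * exp(104000 / 8.314 * (1/461.15 - 1/438.15))
1/T2 - 1/T1 = -1.1383e-04
ts2_new = 3.37 min

3.37 min


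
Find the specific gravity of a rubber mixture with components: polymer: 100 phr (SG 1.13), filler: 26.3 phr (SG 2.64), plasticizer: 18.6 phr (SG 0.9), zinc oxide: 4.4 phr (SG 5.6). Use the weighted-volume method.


Sum of weights = 149.3
Volume contributions:
  polymer: 100/1.13 = 88.4956
  filler: 26.3/2.64 = 9.9621
  plasticizer: 18.6/0.9 = 20.6667
  zinc oxide: 4.4/5.6 = 0.7857
Sum of volumes = 119.9101
SG = 149.3 / 119.9101 = 1.245

SG = 1.245


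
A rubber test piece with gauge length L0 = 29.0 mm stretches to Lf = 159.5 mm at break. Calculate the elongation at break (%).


Elongation = (Lf - L0) / L0 * 100
= (159.5 - 29.0) / 29.0 * 100
= 130.5 / 29.0 * 100
= 450.0%

450.0%


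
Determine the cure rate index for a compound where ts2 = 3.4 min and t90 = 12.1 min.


CRI = 100 / (t90 - ts2)
= 100 / (12.1 - 3.4)
= 100 / 8.7
= 11.49 min^-1

11.49 min^-1


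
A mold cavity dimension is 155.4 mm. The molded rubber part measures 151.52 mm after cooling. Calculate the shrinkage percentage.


Shrinkage = (mold - part) / mold * 100
= (155.4 - 151.52) / 155.4 * 100
= 3.88 / 155.4 * 100
= 2.5%

2.5%


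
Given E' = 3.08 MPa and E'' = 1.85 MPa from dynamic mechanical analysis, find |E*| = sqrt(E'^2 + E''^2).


|E*| = sqrt(E'^2 + E''^2)
= sqrt(3.08^2 + 1.85^2)
= sqrt(9.4864 + 3.4225)
= 3.593 MPa

3.593 MPa


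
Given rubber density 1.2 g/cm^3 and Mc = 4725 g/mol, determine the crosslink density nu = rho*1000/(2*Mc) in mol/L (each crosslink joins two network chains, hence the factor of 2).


nu = rho * 1000 / (2 * Mc)
nu = 1.2 * 1000 / (2 * 4725)
nu = 1200.0 / 9450
nu = 0.1270 mol/L

0.1270 mol/L


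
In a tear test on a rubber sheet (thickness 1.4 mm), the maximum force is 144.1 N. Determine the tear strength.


Tear strength = force / thickness
= 144.1 / 1.4
= 102.93 N/mm

102.93 N/mm


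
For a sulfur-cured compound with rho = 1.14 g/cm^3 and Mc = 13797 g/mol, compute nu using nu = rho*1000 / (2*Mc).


nu = rho * 1000 / (2 * Mc)
nu = 1.14 * 1000 / (2 * 13797)
nu = 1140.0 / 27594
nu = 0.0413 mol/L

0.0413 mol/L


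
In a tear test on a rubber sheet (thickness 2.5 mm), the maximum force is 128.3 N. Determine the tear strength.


Tear strength = force / thickness
= 128.3 / 2.5
= 51.32 N/mm

51.32 N/mm


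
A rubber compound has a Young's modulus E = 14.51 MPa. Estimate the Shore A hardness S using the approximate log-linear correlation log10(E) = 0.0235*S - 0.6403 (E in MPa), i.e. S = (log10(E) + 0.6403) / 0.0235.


log10(E) = 0.0235*S - 0.6403  =>  S = (log10(E) + 0.6403) / 0.0235
log10(14.51) = 1.161667
S = (1.161667 + 0.6403) / 0.0235 = 1.801967 / 0.0235
S = 76.7

Shore A = 76.7


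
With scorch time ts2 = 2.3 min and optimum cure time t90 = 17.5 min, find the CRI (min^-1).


CRI = 100 / (t90 - ts2)
= 100 / (17.5 - 2.3)
= 100 / 15.2
= 6.58 min^-1

6.58 min^-1


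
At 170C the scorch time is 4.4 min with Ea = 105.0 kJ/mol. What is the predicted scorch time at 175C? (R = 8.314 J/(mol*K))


Convert temperatures: T1 = 170 + 273.15 = 443.15 K, T2 = 175 + 273.15 = 448.15 K
ts2_new = 4.4 * exp(105000 / 8.314 * (1/448.15 - 1/443.15))
1/T2 - 1/T1 = -2.5177e-05
ts2_new = 3.2 min

3.2 min


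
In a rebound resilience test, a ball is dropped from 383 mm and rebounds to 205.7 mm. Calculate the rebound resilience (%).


Resilience = h_rebound / h_drop * 100
= 205.7 / 383 * 100
= 53.7%

53.7%


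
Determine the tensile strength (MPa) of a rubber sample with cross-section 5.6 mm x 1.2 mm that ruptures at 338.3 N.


Area = width * thickness = 5.6 * 1.2 = 6.72 mm^2
TS = force / area = 338.3 / 6.72 = 50.34 MPa

50.34 MPa


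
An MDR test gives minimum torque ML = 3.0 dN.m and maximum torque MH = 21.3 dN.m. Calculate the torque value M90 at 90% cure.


M90 = ML + 0.9 * (MH - ML)
M90 = 3.0 + 0.9 * (21.3 - 3.0)
M90 = 3.0 + 0.9 * 18.3
M90 = 19.47 dN.m

19.47 dN.m


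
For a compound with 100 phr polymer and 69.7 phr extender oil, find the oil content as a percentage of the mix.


Oil % = oil / (100 + oil) * 100
= 69.7 / (100 + 69.7) * 100
= 69.7 / 169.7 * 100
= 41.07%

41.07%


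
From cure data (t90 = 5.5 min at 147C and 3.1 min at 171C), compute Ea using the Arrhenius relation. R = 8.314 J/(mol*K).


T1 = 420.15 K, T2 = 444.15 K
1/T1 - 1/T2 = 1.2861e-04
ln(t1/t2) = ln(5.5/3.1) = 0.5733
Ea = 8.314 * 0.5733 / 1.2861e-04 = 37063.7694 J/mol
Ea = 37.06 kJ/mol

37.06 kJ/mol


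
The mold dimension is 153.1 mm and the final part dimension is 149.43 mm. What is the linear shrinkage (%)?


Shrinkage = (mold - part) / mold * 100
= (153.1 - 149.43) / 153.1 * 100
= 3.67 / 153.1 * 100
= 2.4%

2.4%


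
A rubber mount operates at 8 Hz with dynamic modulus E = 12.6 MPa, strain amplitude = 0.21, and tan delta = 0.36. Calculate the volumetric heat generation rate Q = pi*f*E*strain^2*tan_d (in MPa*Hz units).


Q = pi * f * E * strain^2 * tan_d
= pi * 8 * 12.6 * 0.21^2 * 0.36
= pi * 8 * 12.6 * 0.0441 * 0.36
= 5.0275

Q = 5.0275


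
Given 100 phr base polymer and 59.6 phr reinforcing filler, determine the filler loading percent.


Filler % = filler / (rubber + filler) * 100
= 59.6 / (100 + 59.6) * 100
= 59.6 / 159.6 * 100
= 37.34%

37.34%


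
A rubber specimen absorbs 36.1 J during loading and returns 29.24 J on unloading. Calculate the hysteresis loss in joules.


Hysteresis loss = loading - unloading
= 36.1 - 29.24
= 6.86 J

6.86 J


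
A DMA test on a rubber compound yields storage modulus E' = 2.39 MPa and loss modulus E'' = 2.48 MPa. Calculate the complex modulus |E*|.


|E*| = sqrt(E'^2 + E''^2)
= sqrt(2.39^2 + 2.48^2)
= sqrt(5.7121 + 6.1504)
= 3.444 MPa

3.444 MPa


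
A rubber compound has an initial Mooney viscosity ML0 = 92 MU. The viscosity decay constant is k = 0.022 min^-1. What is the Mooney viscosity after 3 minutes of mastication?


ML = ML0 * exp(-k * t)
ML = 92 * exp(-0.022 * 3)
ML = 92 * 0.9361
ML = 86.12 MU

86.12 MU


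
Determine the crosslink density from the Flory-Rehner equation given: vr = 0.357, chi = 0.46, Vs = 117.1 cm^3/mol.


ln(1 - vr) = ln(1 - 0.357) = -0.4416
Numerator = -((-0.4416) + 0.357 + 0.46 * 0.357^2) = 0.0260
Denominator = 117.1 * (0.357^(1/3) - 0.357/2) = 62.1680
nu = 0.0260 / 62.1680 = 4.1796e-04 mol/cm^3

4.1796e-04 mol/cm^3


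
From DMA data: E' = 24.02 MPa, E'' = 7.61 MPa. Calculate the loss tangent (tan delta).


tan delta = E'' / E'
= 7.61 / 24.02
= 0.3168

tan delta = 0.3168


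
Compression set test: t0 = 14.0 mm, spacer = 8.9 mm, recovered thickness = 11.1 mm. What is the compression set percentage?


CS = (t0 - recovered) / (t0 - ts) * 100
= (14.0 - 11.1) / (14.0 - 8.9) * 100
= 2.9 / 5.1 * 100
= 56.9%

56.9%


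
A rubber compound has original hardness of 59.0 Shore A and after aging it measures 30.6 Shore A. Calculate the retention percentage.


Retention = aged / original * 100
= 30.6 / 59.0 * 100
= 51.9%

51.9%


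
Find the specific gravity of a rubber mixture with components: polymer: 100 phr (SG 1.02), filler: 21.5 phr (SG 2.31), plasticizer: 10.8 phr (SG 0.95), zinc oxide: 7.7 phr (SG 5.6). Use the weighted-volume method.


Sum of weights = 140.0
Volume contributions:
  polymer: 100/1.02 = 98.0392
  filler: 21.5/2.31 = 9.3074
  plasticizer: 10.8/0.95 = 11.3684
  zinc oxide: 7.7/5.6 = 1.3750
Sum of volumes = 120.0900
SG = 140.0 / 120.0900 = 1.166

SG = 1.166


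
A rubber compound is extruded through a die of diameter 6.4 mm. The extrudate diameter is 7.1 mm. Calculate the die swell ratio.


Die swell ratio = D_extrudate / D_die
= 7.1 / 6.4
= 1.109

Die swell = 1.109


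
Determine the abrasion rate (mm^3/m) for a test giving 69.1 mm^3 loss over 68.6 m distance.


Rate = volume_loss / distance
= 69.1 / 68.6
= 1.007 mm^3/m

1.007 mm^3/m


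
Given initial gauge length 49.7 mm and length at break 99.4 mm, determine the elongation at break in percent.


Elongation = (Lf - L0) / L0 * 100
= (99.4 - 49.7) / 49.7 * 100
= 49.7 / 49.7 * 100
= 100.0%

100.0%


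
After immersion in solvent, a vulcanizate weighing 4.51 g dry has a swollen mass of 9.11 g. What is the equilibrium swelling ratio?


Q = W_swollen / W_dry
Q = 9.11 / 4.51
Q = 2.02

Q = 2.02


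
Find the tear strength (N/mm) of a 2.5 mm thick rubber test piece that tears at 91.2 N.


Tear strength = force / thickness
= 91.2 / 2.5
= 36.48 N/mm

36.48 N/mm


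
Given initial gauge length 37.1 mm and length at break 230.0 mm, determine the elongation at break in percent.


Elongation = (Lf - L0) / L0 * 100
= (230.0 - 37.1) / 37.1 * 100
= 192.9 / 37.1 * 100
= 519.9%

519.9%


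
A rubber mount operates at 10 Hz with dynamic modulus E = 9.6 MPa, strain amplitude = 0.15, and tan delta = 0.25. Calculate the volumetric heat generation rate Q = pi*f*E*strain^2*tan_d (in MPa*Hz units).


Q = pi * f * E * strain^2 * tan_d
= pi * 10 * 9.6 * 0.15^2 * 0.25
= pi * 10 * 9.6 * 0.0225 * 0.25
= 1.6965

Q = 1.6965


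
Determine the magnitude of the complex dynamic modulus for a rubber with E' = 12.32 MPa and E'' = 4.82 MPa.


|E*| = sqrt(E'^2 + E''^2)
= sqrt(12.32^2 + 4.82^2)
= sqrt(151.7824 + 23.2324)
= 13.229 MPa

13.229 MPa


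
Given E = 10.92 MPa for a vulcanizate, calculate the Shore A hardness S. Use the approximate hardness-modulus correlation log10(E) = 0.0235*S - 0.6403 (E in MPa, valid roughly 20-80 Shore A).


log10(E) = 0.0235*S - 0.6403  =>  S = (log10(E) + 0.6403) / 0.0235
log10(10.92) = 1.038223
S = (1.038223 + 0.6403) / 0.0235 = 1.678523 / 0.0235
S = 71.4

Shore A = 71.4


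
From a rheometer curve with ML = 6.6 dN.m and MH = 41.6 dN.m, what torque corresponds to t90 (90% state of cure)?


M90 = ML + 0.9 * (MH - ML)
M90 = 6.6 + 0.9 * (41.6 - 6.6)
M90 = 6.6 + 0.9 * 35.0
M90 = 38.1 dN.m

38.1 dN.m


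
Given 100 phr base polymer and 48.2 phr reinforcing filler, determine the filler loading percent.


Filler % = filler / (rubber + filler) * 100
= 48.2 / (100 + 48.2) * 100
= 48.2 / 148.2 * 100
= 32.52%

32.52%


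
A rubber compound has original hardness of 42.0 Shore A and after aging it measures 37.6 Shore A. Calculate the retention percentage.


Retention = aged / original * 100
= 37.6 / 42.0 * 100
= 89.5%

89.5%


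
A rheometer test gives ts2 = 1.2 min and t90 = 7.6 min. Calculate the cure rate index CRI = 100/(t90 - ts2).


CRI = 100 / (t90 - ts2)
= 100 / (7.6 - 1.2)
= 100 / 6.4
= 15.63 min^-1

15.63 min^-1


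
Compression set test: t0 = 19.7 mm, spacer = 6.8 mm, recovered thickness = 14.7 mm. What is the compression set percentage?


CS = (t0 - recovered) / (t0 - ts) * 100
= (19.7 - 14.7) / (19.7 - 6.8) * 100
= 5.0 / 12.9 * 100
= 38.8%

38.8%


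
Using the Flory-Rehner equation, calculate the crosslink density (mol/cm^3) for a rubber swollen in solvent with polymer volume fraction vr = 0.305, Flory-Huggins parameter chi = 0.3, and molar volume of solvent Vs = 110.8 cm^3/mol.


ln(1 - vr) = ln(1 - 0.305) = -0.3638
Numerator = -((-0.3638) + 0.305 + 0.3 * 0.305^2) = 0.0309
Denominator = 110.8 * (0.305^(1/3) - 0.305/2) = 57.6860
nu = 0.0309 / 57.6860 = 5.3628e-04 mol/cm^3

5.3628e-04 mol/cm^3


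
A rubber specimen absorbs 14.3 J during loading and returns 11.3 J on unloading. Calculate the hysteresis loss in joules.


Hysteresis loss = loading - unloading
= 14.3 - 11.3
= 3.0 J

3.0 J


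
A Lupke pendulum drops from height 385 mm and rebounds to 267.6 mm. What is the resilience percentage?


Resilience = h_rebound / h_drop * 100
= 267.6 / 385 * 100
= 69.5%

69.5%


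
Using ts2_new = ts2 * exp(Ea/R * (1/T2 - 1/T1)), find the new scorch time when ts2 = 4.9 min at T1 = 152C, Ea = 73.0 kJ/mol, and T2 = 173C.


Convert temperatures: T1 = 152 + 273.15 = 425.15 K, T2 = 173 + 273.15 = 446.15 K
ts2_new = 4.9 * exp(73000 / 8.314 * (1/446.15 - 1/425.15))
1/T2 - 1/T1 = -1.1071e-04
ts2_new = 1.85 min

1.85 min


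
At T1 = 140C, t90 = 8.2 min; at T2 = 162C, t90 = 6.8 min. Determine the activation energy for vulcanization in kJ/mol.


T1 = 413.15 K, T2 = 435.15 K
1/T1 - 1/T2 = 1.2237e-04
ln(t1/t2) = ln(8.2/6.8) = 0.1872
Ea = 8.314 * 0.1872 / 1.2237e-04 = 12719.4023 J/mol
Ea = 12.72 kJ/mol

12.72 kJ/mol


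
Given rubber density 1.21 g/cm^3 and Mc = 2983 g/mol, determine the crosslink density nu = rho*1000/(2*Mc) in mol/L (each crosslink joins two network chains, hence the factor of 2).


nu = rho * 1000 / (2 * Mc)
nu = 1.21 * 1000 / (2 * 2983)
nu = 1210.0 / 5966
nu = 0.2028 mol/L

0.2028 mol/L


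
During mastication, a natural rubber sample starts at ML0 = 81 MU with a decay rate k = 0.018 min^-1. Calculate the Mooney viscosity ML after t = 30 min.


ML = ML0 * exp(-k * t)
ML = 81 * exp(-0.018 * 30)
ML = 81 * 0.5827
ML = 47.2 MU

47.2 MU


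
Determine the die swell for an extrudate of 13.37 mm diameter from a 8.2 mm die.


Die swell ratio = D_extrudate / D_die
= 13.37 / 8.2
= 1.63

Die swell = 1.63


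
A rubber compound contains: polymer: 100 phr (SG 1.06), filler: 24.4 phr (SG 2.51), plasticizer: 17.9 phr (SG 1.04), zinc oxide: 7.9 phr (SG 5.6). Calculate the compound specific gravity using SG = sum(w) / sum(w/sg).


Sum of weights = 150.2
Volume contributions:
  polymer: 100/1.06 = 94.3396
  filler: 24.4/2.51 = 9.7211
  plasticizer: 17.9/1.04 = 17.2115
  zinc oxide: 7.9/5.6 = 1.4107
Sum of volumes = 122.6830
SG = 150.2 / 122.6830 = 1.224

SG = 1.224


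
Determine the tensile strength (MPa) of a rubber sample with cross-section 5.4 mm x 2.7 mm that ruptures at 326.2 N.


Area = width * thickness = 5.4 * 2.7 = 14.58 mm^2
TS = force / area = 326.2 / 14.58 = 22.37 MPa

22.37 MPa


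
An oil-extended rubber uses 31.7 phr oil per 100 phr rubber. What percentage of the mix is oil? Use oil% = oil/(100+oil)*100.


Oil % = oil / (100 + oil) * 100
= 31.7 / (100 + 31.7) * 100
= 31.7 / 131.7 * 100
= 24.07%

24.07%


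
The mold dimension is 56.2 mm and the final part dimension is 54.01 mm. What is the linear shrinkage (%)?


Shrinkage = (mold - part) / mold * 100
= (56.2 - 54.01) / 56.2 * 100
= 2.19 / 56.2 * 100
= 3.9%

3.9%


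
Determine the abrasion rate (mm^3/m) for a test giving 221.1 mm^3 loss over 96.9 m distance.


Rate = volume_loss / distance
= 221.1 / 96.9
= 2.282 mm^3/m

2.282 mm^3/m


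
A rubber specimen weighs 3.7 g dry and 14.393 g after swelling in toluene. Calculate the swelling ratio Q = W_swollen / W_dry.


Q = W_swollen / W_dry
Q = 14.393 / 3.7
Q = 3.89

Q = 3.89


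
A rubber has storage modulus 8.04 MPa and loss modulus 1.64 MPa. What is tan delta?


tan delta = E'' / E'
= 1.64 / 8.04
= 0.204

tan delta = 0.204


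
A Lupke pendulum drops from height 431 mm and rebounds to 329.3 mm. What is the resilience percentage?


Resilience = h_rebound / h_drop * 100
= 329.3 / 431 * 100
= 76.4%

76.4%


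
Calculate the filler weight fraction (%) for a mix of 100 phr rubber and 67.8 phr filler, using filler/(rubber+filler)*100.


Filler % = filler / (rubber + filler) * 100
= 67.8 / (100 + 67.8) * 100
= 67.8 / 167.8 * 100
= 40.41%

40.41%


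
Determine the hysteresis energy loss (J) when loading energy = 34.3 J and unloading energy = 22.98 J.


Hysteresis loss = loading - unloading
= 34.3 - 22.98
= 11.32 J

11.32 J


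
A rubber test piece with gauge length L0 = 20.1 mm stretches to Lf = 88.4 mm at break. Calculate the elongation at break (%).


Elongation = (Lf - L0) / L0 * 100
= (88.4 - 20.1) / 20.1 * 100
= 68.3 / 20.1 * 100
= 339.8%

339.8%


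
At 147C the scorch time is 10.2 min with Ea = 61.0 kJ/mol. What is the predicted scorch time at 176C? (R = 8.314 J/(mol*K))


Convert temperatures: T1 = 147 + 273.15 = 420.15 K, T2 = 176 + 273.15 = 449.15 K
ts2_new = 10.2 * exp(61000 / 8.314 * (1/449.15 - 1/420.15))
1/T2 - 1/T1 = -1.5367e-04
ts2_new = 3.3 min

3.3 min


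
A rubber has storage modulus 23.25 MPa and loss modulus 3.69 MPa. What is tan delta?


tan delta = E'' / E'
= 3.69 / 23.25
= 0.1587

tan delta = 0.1587


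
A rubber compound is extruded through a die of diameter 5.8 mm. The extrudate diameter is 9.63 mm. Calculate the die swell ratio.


Die swell ratio = D_extrudate / D_die
= 9.63 / 5.8
= 1.66

Die swell = 1.66


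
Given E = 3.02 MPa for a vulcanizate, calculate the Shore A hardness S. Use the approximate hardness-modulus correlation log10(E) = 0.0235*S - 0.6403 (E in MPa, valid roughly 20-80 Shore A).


log10(E) = 0.0235*S - 0.6403  =>  S = (log10(E) + 0.6403) / 0.0235
log10(3.02) = 0.480007
S = (0.480007 + 0.6403) / 0.0235 = 1.120307 / 0.0235
S = 47.7

Shore A = 47.7


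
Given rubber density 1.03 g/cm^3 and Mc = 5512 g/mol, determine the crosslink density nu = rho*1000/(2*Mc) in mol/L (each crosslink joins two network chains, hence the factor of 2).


nu = rho * 1000 / (2 * Mc)
nu = 1.03 * 1000 / (2 * 5512)
nu = 1030.0 / 11024
nu = 0.0934 mol/L

0.0934 mol/L


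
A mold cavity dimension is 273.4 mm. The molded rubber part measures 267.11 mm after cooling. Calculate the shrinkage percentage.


Shrinkage = (mold - part) / mold * 100
= (273.4 - 267.11) / 273.4 * 100
= 6.29 / 273.4 * 100
= 2.3%

2.3%


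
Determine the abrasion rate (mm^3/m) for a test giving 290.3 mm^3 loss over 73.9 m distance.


Rate = volume_loss / distance
= 290.3 / 73.9
= 3.928 mm^3/m

3.928 mm^3/m


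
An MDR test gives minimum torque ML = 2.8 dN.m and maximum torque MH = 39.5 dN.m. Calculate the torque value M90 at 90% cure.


M90 = ML + 0.9 * (MH - ML)
M90 = 2.8 + 0.9 * (39.5 - 2.8)
M90 = 2.8 + 0.9 * 36.7
M90 = 35.83 dN.m

35.83 dN.m


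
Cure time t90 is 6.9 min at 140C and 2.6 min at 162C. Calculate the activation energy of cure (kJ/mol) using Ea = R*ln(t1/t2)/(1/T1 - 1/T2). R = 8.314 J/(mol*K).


T1 = 413.15 K, T2 = 435.15 K
1/T1 - 1/T2 = 1.2237e-04
ln(t1/t2) = ln(6.9/2.6) = 0.9760
Ea = 8.314 * 0.9760 / 1.2237e-04 = 66311.4213 J/mol
Ea = 66.31 kJ/mol

66.31 kJ/mol


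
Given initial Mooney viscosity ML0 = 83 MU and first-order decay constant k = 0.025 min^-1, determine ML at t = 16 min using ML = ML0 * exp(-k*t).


ML = ML0 * exp(-k * t)
ML = 83 * exp(-0.025 * 16)
ML = 83 * 0.6703
ML = 55.64 MU

55.64 MU


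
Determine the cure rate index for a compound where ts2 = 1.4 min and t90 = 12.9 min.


CRI = 100 / (t90 - ts2)
= 100 / (12.9 - 1.4)
= 100 / 11.5
= 8.7 min^-1

8.7 min^-1


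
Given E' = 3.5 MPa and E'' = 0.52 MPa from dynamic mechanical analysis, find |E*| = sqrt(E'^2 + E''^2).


|E*| = sqrt(E'^2 + E''^2)
= sqrt(3.5^2 + 0.52^2)
= sqrt(12.2500 + 0.2704)
= 3.538 MPa

3.538 MPa


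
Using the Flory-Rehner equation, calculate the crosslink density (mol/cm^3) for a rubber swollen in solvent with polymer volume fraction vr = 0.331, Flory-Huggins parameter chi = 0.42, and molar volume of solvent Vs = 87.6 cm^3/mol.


ln(1 - vr) = ln(1 - 0.331) = -0.4020
Numerator = -((-0.4020) + 0.331 + 0.42 * 0.331^2) = 0.0250
Denominator = 87.6 * (0.331^(1/3) - 0.331/2) = 46.0986
nu = 0.0250 / 46.0986 = 5.4135e-04 mol/cm^3

5.4135e-04 mol/cm^3


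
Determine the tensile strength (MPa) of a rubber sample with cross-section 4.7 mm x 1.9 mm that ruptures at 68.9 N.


Area = width * thickness = 4.7 * 1.9 = 8.93 mm^2
TS = force / area = 68.9 / 8.93 = 7.72 MPa

7.72 MPa


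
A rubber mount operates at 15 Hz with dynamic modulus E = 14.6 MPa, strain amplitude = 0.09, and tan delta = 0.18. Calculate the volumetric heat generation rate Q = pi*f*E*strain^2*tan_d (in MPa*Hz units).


Q = pi * f * E * strain^2 * tan_d
= pi * 15 * 14.6 * 0.09^2 * 0.18
= pi * 15 * 14.6 * 0.0081 * 0.18
= 1.0031

Q = 1.0031


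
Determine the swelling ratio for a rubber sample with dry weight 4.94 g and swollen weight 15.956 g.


Q = W_swollen / W_dry
Q = 15.956 / 4.94
Q = 3.23

Q = 3.23


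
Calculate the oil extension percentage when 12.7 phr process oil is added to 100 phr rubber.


Oil % = oil / (100 + oil) * 100
= 12.7 / (100 + 12.7) * 100
= 12.7 / 112.7 * 100
= 11.27%

11.27%


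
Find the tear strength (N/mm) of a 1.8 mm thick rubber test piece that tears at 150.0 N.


Tear strength = force / thickness
= 150.0 / 1.8
= 83.33 N/mm

83.33 N/mm


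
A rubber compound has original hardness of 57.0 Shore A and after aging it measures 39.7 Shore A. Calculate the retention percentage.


Retention = aged / original * 100
= 39.7 / 57.0 * 100
= 69.6%

69.6%


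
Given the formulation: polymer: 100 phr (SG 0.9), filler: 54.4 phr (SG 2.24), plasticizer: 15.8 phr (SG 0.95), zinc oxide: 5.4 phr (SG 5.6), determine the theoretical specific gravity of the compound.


Sum of weights = 175.6
Volume contributions:
  polymer: 100/0.9 = 111.1111
  filler: 54.4/2.24 = 24.2857
  plasticizer: 15.8/0.95 = 16.6316
  zinc oxide: 5.4/5.6 = 0.9643
Sum of volumes = 152.9927
SG = 175.6 / 152.9927 = 1.148

SG = 1.148


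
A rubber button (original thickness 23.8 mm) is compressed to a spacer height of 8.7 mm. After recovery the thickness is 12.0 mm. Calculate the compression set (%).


CS = (t0 - recovered) / (t0 - ts) * 100
= (23.8 - 12.0) / (23.8 - 8.7) * 100
= 11.8 / 15.1 * 100
= 78.1%

78.1%


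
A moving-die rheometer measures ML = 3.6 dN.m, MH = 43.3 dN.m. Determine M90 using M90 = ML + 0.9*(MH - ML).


M90 = ML + 0.9 * (MH - ML)
M90 = 3.6 + 0.9 * (43.3 - 3.6)
M90 = 3.6 + 0.9 * 39.7
M90 = 39.33 dN.m

39.33 dN.m


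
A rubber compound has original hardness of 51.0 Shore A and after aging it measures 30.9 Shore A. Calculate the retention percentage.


Retention = aged / original * 100
= 30.9 / 51.0 * 100
= 60.6%

60.6%


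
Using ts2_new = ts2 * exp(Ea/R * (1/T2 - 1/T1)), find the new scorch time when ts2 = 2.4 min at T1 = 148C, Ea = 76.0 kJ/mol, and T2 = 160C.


Convert temperatures: T1 = 148 + 273.15 = 421.15 K, T2 = 160 + 273.15 = 433.15 K
ts2_new = 2.4 * exp(76000 / 8.314 * (1/433.15 - 1/421.15))
1/T2 - 1/T1 = -6.5782e-05
ts2_new = 1.32 min

1.32 min


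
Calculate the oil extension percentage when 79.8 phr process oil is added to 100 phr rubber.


Oil % = oil / (100 + oil) * 100
= 79.8 / (100 + 79.8) * 100
= 79.8 / 179.8 * 100
= 44.38%

44.38%


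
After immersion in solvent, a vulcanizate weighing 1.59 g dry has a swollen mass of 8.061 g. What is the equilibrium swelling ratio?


Q = W_swollen / W_dry
Q = 8.061 / 1.59
Q = 5.07

Q = 5.07


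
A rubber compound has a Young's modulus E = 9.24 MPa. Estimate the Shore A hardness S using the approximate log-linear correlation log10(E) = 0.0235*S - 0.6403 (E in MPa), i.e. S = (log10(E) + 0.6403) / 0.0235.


log10(E) = 0.0235*S - 0.6403  =>  S = (log10(E) + 0.6403) / 0.0235
log10(9.24) = 0.965672
S = (0.965672 + 0.6403) / 0.0235 = 1.605972 / 0.0235
S = 68.3

Shore A = 68.3


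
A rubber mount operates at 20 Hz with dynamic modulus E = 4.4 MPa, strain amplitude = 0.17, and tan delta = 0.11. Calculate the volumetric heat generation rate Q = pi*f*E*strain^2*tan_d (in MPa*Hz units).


Q = pi * f * E * strain^2 * tan_d
= pi * 20 * 4.4 * 0.17^2 * 0.11
= pi * 20 * 4.4 * 0.0289 * 0.11
= 0.8789

Q = 0.8789


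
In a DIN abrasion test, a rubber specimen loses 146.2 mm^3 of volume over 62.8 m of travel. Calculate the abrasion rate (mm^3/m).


Rate = volume_loss / distance
= 146.2 / 62.8
= 2.328 mm^3/m

2.328 mm^3/m


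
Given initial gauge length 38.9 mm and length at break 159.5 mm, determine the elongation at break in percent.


Elongation = (Lf - L0) / L0 * 100
= (159.5 - 38.9) / 38.9 * 100
= 120.6 / 38.9 * 100
= 310.0%

310.0%


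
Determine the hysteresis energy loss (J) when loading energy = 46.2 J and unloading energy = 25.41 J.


Hysteresis loss = loading - unloading
= 46.2 - 25.41
= 20.79 J

20.79 J


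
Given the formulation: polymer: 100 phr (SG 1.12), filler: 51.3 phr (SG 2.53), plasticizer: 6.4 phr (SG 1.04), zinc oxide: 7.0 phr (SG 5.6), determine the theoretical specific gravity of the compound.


Sum of weights = 164.7
Volume contributions:
  polymer: 100/1.12 = 89.2857
  filler: 51.3/2.53 = 20.2767
  plasticizer: 6.4/1.04 = 6.1538
  zinc oxide: 7.0/5.6 = 1.2500
Sum of volumes = 116.9662
SG = 164.7 / 116.9662 = 1.408

SG = 1.408


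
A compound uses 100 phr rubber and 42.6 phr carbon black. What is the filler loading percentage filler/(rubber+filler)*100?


Filler % = filler / (rubber + filler) * 100
= 42.6 / (100 + 42.6) * 100
= 42.6 / 142.6 * 100
= 29.87%

29.87%


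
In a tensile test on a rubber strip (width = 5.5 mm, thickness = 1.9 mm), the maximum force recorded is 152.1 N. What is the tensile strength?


Area = width * thickness = 5.5 * 1.9 = 10.45 mm^2
TS = force / area = 152.1 / 10.45 = 14.56 MPa

14.56 MPa


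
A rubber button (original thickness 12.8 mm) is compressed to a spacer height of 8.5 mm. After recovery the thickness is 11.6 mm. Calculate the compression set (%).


CS = (t0 - recovered) / (t0 - ts) * 100
= (12.8 - 11.6) / (12.8 - 8.5) * 100
= 1.2 / 4.3 * 100
= 27.9%

27.9%


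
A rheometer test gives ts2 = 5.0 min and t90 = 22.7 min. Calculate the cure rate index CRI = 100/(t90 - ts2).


CRI = 100 / (t90 - ts2)
= 100 / (22.7 - 5.0)
= 100 / 17.7
= 5.65 min^-1

5.65 min^-1


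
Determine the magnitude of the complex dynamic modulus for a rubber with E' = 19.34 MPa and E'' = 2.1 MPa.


|E*| = sqrt(E'^2 + E''^2)
= sqrt(19.34^2 + 2.1^2)
= sqrt(374.0356 + 4.4100)
= 19.454 MPa

19.454 MPa


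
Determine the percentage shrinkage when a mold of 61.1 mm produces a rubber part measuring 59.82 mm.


Shrinkage = (mold - part) / mold * 100
= (61.1 - 59.82) / 61.1 * 100
= 1.28 / 61.1 * 100
= 2.09%

2.09%


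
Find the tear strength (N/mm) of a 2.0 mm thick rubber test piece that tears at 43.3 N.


Tear strength = force / thickness
= 43.3 / 2.0
= 21.65 N/mm

21.65 N/mm


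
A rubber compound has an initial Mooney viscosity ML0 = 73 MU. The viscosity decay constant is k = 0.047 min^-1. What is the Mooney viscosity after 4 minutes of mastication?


ML = ML0 * exp(-k * t)
ML = 73 * exp(-0.047 * 4)
ML = 73 * 0.8286
ML = 60.49 MU

60.49 MU


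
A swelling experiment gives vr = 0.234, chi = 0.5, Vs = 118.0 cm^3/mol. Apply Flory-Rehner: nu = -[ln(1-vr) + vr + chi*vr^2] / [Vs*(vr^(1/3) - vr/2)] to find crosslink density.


ln(1 - vr) = ln(1 - 0.234) = -0.2666
Numerator = -((-0.2666) + 0.234 + 0.5 * 0.234^2) = 0.0052
Denominator = 118.0 * (0.234^(1/3) - 0.234/2) = 58.9084
nu = 0.0052 / 58.9084 = 8.8190e-05 mol/cm^3

8.8190e-05 mol/cm^3


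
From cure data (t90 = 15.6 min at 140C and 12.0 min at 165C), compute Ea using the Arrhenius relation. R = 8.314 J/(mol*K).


T1 = 413.15 K, T2 = 438.15 K
1/T1 - 1/T2 = 1.3811e-04
ln(t1/t2) = ln(15.6/12.0) = 0.2624
Ea = 8.314 * 0.2624 / 1.3811e-04 = 15794.4776 J/mol
Ea = 15.79 kJ/mol

15.79 kJ/mol


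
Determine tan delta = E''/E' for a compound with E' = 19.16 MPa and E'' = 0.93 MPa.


tan delta = E'' / E'
= 0.93 / 19.16
= 0.0485

tan delta = 0.0485


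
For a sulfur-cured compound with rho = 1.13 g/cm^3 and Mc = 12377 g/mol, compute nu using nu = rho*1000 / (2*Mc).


nu = rho * 1000 / (2 * Mc)
nu = 1.13 * 1000 / (2 * 12377)
nu = 1130.0 / 24754
nu = 0.0456 mol/L

0.0456 mol/L


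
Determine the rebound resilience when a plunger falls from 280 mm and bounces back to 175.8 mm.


Resilience = h_rebound / h_drop * 100
= 175.8 / 280 * 100
= 62.8%

62.8%


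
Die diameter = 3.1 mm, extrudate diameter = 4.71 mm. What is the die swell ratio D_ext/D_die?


Die swell ratio = D_extrudate / D_die
= 4.71 / 3.1
= 1.519

Die swell = 1.519


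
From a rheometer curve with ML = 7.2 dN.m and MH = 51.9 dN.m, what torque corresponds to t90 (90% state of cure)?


M90 = ML + 0.9 * (MH - ML)
M90 = 7.2 + 0.9 * (51.9 - 7.2)
M90 = 7.2 + 0.9 * 44.7
M90 = 47.43 dN.m

47.43 dN.m


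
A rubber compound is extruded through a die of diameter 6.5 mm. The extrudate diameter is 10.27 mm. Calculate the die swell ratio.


Die swell ratio = D_extrudate / D_die
= 10.27 / 6.5
= 1.58

Die swell = 1.58


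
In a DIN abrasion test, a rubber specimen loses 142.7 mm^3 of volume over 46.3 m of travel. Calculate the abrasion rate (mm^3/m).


Rate = volume_loss / distance
= 142.7 / 46.3
= 3.082 mm^3/m

3.082 mm^3/m


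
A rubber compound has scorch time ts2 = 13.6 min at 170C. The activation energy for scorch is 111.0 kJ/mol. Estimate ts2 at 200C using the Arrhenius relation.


Convert temperatures: T1 = 170 + 273.15 = 443.15 K, T2 = 200 + 273.15 = 473.15 K
ts2_new = 13.6 * exp(111000 / 8.314 * (1/473.15 - 1/443.15))
1/T2 - 1/T1 = -1.4308e-04
ts2_new = 2.01 min

2.01 min


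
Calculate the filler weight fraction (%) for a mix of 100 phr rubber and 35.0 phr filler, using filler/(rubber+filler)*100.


Filler % = filler / (rubber + filler) * 100
= 35.0 / (100 + 35.0) * 100
= 35.0 / 135.0 * 100
= 25.93%

25.93%


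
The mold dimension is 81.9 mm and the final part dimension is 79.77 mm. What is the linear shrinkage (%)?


Shrinkage = (mold - part) / mold * 100
= (81.9 - 79.77) / 81.9 * 100
= 2.13 / 81.9 * 100
= 2.6%

2.6%


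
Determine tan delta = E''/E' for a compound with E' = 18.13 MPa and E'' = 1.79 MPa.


tan delta = E'' / E'
= 1.79 / 18.13
= 0.0987

tan delta = 0.0987


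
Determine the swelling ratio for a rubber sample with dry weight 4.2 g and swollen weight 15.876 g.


Q = W_swollen / W_dry
Q = 15.876 / 4.2
Q = 3.78

Q = 3.78


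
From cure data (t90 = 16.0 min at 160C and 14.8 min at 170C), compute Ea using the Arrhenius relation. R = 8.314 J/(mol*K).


T1 = 433.15 K, T2 = 443.15 K
1/T1 - 1/T2 = 5.2097e-05
ln(t1/t2) = ln(16.0/14.8) = 0.0780
Ea = 8.314 * 0.0780 / 5.2097e-05 = 12441.6938 J/mol
Ea = 12.44 kJ/mol

12.44 kJ/mol


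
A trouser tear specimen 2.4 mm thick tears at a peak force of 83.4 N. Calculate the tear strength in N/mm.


Tear strength = force / thickness
= 83.4 / 2.4
= 34.75 N/mm

34.75 N/mm


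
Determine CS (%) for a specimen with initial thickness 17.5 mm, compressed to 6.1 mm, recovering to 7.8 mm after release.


CS = (t0 - recovered) / (t0 - ts) * 100
= (17.5 - 7.8) / (17.5 - 6.1) * 100
= 9.7 / 11.4 * 100
= 85.1%

85.1%


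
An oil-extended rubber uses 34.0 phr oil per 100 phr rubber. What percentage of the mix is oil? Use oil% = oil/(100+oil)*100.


Oil % = oil / (100 + oil) * 100
= 34.0 / (100 + 34.0) * 100
= 34.0 / 134.0 * 100
= 25.37%

25.37%


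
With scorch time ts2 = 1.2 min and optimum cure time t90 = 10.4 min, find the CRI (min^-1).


CRI = 100 / (t90 - ts2)
= 100 / (10.4 - 1.2)
= 100 / 9.2
= 10.87 min^-1

10.87 min^-1


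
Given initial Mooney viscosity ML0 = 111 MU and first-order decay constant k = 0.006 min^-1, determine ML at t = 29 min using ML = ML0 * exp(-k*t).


ML = ML0 * exp(-k * t)
ML = 111 * exp(-0.006 * 29)
ML = 111 * 0.8403
ML = 93.27 MU

93.27 MU


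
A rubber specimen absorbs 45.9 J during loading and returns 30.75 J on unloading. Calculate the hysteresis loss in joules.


Hysteresis loss = loading - unloading
= 45.9 - 30.75
= 15.15 J

15.15 J


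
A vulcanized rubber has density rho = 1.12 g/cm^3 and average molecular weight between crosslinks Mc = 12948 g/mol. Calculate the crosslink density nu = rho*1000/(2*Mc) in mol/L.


nu = rho * 1000 / (2 * Mc)
nu = 1.12 * 1000 / (2 * 12948)
nu = 1120.0 / 25896
nu = 0.0432 mol/L

0.0432 mol/L


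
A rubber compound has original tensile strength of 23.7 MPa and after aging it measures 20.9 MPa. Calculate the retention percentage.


Retention = aged / original * 100
= 20.9 / 23.7 * 100
= 88.2%

88.2%


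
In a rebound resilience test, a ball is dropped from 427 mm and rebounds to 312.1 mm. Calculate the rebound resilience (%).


Resilience = h_rebound / h_drop * 100
= 312.1 / 427 * 100
= 73.1%

73.1%


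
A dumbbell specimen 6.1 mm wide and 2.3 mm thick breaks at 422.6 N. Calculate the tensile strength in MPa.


Area = width * thickness = 6.1 * 2.3 = 14.03 mm^2
TS = force / area = 422.6 / 14.03 = 30.12 MPa

30.12 MPa


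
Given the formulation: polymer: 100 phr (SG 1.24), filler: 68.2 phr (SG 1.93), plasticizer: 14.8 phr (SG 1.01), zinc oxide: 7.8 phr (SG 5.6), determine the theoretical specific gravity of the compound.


Sum of weights = 190.8
Volume contributions:
  polymer: 100/1.24 = 80.6452
  filler: 68.2/1.93 = 35.3368
  plasticizer: 14.8/1.01 = 14.6535
  zinc oxide: 7.8/5.6 = 1.3929
Sum of volumes = 132.0283
SG = 190.8 / 132.0283 = 1.445

SG = 1.445


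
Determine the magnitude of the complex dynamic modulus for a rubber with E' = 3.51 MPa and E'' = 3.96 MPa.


|E*| = sqrt(E'^2 + E''^2)
= sqrt(3.51^2 + 3.96^2)
= sqrt(12.3201 + 15.6816)
= 5.292 MPa

5.292 MPa


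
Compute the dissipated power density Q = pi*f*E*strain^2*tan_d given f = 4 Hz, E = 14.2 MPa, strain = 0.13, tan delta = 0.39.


Q = pi * f * E * strain^2 * tan_d
= pi * 4 * 14.2 * 0.13^2 * 0.39
= pi * 4 * 14.2 * 0.0169 * 0.39
= 1.1761

Q = 1.1761


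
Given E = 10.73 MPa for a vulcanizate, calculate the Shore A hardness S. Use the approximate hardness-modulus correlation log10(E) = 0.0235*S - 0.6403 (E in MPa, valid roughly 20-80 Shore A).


log10(E) = 0.0235*S - 0.6403  =>  S = (log10(E) + 0.6403) / 0.0235
log10(10.73) = 1.030600
S = (1.030600 + 0.6403) / 0.0235 = 1.670900 / 0.0235
S = 71.1

Shore A = 71.1


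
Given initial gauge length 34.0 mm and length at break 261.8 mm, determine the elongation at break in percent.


Elongation = (Lf - L0) / L0 * 100
= (261.8 - 34.0) / 34.0 * 100
= 227.8 / 34.0 * 100
= 670.0%

670.0%


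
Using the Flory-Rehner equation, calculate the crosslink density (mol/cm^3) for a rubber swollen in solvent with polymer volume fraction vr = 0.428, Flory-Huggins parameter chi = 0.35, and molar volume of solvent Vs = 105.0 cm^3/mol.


ln(1 - vr) = ln(1 - 0.428) = -0.5586
Numerator = -((-0.5586) + 0.428 + 0.35 * 0.428^2) = 0.0665
Denominator = 105.0 * (0.428^(1/3) - 0.428/2) = 56.6593
nu = 0.0665 / 56.6593 = 0.0012 mol/cm^3

0.0012 mol/cm^3


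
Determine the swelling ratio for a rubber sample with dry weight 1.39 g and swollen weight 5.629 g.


Q = W_swollen / W_dry
Q = 5.629 / 1.39
Q = 4.05

Q = 4.05


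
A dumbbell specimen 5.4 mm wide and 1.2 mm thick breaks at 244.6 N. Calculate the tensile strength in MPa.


Area = width * thickness = 5.4 * 1.2 = 6.48 mm^2
TS = force / area = 244.6 / 6.48 = 37.75 MPa

37.75 MPa


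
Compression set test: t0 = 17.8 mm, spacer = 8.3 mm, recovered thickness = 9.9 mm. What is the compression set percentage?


CS = (t0 - recovered) / (t0 - ts) * 100
= (17.8 - 9.9) / (17.8 - 8.3) * 100
= 7.9 / 9.5 * 100
= 83.2%

83.2%


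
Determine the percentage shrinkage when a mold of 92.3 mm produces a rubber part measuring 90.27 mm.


Shrinkage = (mold - part) / mold * 100
= (92.3 - 90.27) / 92.3 * 100
= 2.03 / 92.3 * 100
= 2.2%

2.2%


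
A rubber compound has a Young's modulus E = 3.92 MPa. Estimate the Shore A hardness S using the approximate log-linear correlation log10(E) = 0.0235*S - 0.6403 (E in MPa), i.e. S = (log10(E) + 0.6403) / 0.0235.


log10(E) = 0.0235*S - 0.6403  =>  S = (log10(E) + 0.6403) / 0.0235
log10(3.92) = 0.593286
S = (0.593286 + 0.6403) / 0.0235 = 1.233586 / 0.0235
S = 52.5

Shore A = 52.5


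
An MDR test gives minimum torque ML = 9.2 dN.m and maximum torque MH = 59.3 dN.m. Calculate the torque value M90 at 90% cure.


M90 = ML + 0.9 * (MH - ML)
M90 = 9.2 + 0.9 * (59.3 - 9.2)
M90 = 9.2 + 0.9 * 50.1
M90 = 54.29 dN.m

54.29 dN.m


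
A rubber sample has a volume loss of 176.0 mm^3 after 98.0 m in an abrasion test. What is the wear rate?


Rate = volume_loss / distance
= 176.0 / 98.0
= 1.796 mm^3/m

1.796 mm^3/m


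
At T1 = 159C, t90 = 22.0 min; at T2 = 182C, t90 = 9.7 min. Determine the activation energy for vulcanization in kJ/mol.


T1 = 432.15 K, T2 = 455.15 K
1/T1 - 1/T2 = 1.1693e-04
ln(t1/t2) = ln(22.0/9.7) = 0.8189
Ea = 8.314 * 0.8189 / 1.1693e-04 = 58225.1889 J/mol
Ea = 58.23 kJ/mol

58.23 kJ/mol


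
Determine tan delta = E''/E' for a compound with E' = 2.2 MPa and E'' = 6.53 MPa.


tan delta = E'' / E'
= 6.53 / 2.2
= 2.9682

tan delta = 2.9682


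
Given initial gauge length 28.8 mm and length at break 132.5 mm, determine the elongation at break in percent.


Elongation = (Lf - L0) / L0 * 100
= (132.5 - 28.8) / 28.8 * 100
= 103.7 / 28.8 * 100
= 360.1%

360.1%


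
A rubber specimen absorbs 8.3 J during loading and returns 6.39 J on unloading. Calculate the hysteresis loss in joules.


Hysteresis loss = loading - unloading
= 8.3 - 6.39
= 1.91 J

1.91 J


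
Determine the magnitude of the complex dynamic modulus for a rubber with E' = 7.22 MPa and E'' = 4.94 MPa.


|E*| = sqrt(E'^2 + E''^2)
= sqrt(7.22^2 + 4.94^2)
= sqrt(52.1284 + 24.4036)
= 8.748 MPa

8.748 MPa


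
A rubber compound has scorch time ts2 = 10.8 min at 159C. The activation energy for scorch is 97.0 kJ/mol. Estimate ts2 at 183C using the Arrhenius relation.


Convert temperatures: T1 = 159 + 273.15 = 432.15 K, T2 = 183 + 273.15 = 456.15 K
ts2_new = 10.8 * exp(97000 / 8.314 * (1/456.15 - 1/432.15))
1/T2 - 1/T1 = -1.2175e-04
ts2_new = 2.61 min

2.61 min


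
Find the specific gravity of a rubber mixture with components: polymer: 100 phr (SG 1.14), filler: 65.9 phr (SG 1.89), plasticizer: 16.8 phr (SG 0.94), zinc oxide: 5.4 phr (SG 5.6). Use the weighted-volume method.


Sum of weights = 188.1
Volume contributions:
  polymer: 100/1.14 = 87.7193
  filler: 65.9/1.89 = 34.8677
  plasticizer: 16.8/0.94 = 17.8723
  zinc oxide: 5.4/5.6 = 0.9643
Sum of volumes = 141.4236
SG = 188.1 / 141.4236 = 1.33

SG = 1.33


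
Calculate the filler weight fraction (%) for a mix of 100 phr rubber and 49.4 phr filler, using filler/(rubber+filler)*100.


Filler % = filler / (rubber + filler) * 100
= 49.4 / (100 + 49.4) * 100
= 49.4 / 149.4 * 100
= 33.07%

33.07%


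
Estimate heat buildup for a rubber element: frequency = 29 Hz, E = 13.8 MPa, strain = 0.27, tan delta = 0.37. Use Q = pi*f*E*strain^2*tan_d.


Q = pi * f * E * strain^2 * tan_d
= pi * 29 * 13.8 * 0.27^2 * 0.37
= pi * 29 * 13.8 * 0.0729 * 0.37
= 33.9122

Q = 33.9122


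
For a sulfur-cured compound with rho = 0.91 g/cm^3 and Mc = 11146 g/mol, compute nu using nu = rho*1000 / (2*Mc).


nu = rho * 1000 / (2 * Mc)
nu = 0.91 * 1000 / (2 * 11146)
nu = 910.0 / 22292
nu = 0.0408 mol/L

0.0408 mol/L


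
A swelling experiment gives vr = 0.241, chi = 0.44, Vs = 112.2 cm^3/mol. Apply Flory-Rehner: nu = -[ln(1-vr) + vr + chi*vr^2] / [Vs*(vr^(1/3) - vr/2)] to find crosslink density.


ln(1 - vr) = ln(1 - 0.241) = -0.2758
Numerator = -((-0.2758) + 0.241 + 0.44 * 0.241^2) = 0.0092
Denominator = 112.2 * (0.241^(1/3) - 0.241/2) = 56.3029
nu = 0.0092 / 56.3029 = 1.6336e-04 mol/cm^3

1.6336e-04 mol/cm^3


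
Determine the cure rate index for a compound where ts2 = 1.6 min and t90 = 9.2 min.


CRI = 100 / (t90 - ts2)
= 100 / (9.2 - 1.6)
= 100 / 7.6
= 13.16 min^-1

13.16 min^-1


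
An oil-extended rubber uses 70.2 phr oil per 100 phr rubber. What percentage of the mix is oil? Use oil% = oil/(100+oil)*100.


Oil % = oil / (100 + oil) * 100
= 70.2 / (100 + 70.2) * 100
= 70.2 / 170.2 * 100
= 41.25%

41.25%
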